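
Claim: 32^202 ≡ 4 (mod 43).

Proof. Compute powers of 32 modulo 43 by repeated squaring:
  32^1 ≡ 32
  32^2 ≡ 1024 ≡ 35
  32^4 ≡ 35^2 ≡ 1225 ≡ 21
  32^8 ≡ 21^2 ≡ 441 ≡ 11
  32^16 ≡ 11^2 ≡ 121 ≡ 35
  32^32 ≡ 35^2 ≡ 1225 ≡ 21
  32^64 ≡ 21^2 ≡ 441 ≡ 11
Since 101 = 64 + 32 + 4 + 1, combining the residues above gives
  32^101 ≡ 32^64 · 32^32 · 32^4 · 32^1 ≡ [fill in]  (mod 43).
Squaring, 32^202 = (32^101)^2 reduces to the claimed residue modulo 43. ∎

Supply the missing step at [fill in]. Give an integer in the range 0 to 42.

Multiply the listed residues: 11 · 21 · 21 · 32 = 231 → 4851 → 155232.
Reducing modulo 43: 155232 = 3610·43 + 2, so 32^101 ≡ 2.

2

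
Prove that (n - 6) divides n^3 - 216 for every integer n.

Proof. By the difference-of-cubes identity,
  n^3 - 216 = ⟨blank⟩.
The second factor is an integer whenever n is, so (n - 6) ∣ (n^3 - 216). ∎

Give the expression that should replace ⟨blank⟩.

(n - 6)(n^2 + 6n + 36)

a^3 - b^3 = (a - b)(a^2 + ab + b^2). With a = n, b = 6:
n^3 - 216 = (n - 6)(n^2 + 6n + 36).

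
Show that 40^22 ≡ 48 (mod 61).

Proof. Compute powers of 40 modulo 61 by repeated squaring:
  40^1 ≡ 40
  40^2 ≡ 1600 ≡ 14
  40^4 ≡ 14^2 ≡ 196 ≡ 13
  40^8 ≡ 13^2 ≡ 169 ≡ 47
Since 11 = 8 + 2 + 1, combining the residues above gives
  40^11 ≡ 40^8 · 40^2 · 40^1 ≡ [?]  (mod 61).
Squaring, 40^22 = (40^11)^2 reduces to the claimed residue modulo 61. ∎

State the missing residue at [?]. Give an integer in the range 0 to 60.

29

40^8 · 40^2 · 40^1 ≡ 47 · 14 · 40 = 26320.
26320 mod 61 = 29, so 40^11 ≡ 29 (mod 61).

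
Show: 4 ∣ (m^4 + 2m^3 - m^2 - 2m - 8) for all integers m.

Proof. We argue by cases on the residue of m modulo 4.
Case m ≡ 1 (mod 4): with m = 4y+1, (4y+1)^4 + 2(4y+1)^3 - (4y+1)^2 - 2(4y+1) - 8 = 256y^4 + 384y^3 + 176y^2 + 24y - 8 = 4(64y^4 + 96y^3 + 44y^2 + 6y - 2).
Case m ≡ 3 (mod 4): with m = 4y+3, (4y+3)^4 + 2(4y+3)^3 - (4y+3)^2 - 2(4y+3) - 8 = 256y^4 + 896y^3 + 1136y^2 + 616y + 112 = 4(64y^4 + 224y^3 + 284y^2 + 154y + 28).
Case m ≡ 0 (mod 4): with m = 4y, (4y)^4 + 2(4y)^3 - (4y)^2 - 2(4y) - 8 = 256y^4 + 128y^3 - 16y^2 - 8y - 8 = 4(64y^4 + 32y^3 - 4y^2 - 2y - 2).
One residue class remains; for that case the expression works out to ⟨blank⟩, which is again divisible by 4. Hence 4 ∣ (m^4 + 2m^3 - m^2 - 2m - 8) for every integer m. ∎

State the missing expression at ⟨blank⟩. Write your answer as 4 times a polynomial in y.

The residues treated are {1, 3, 0}, so the missing case is m ≡ 2 (mod 4); write m = 4y+2.
Then (4y+2)^4 + 2(4y+2)^3 - (4y+2)^2 - 2(4y+2) - 8 = 256y^4 + 640y^3 + 560y^2 + 200y + 16 = 4(64y^4 + 160y^3 + 140y^2 + 50y + 4).

4(64y^4 + 160y^3 + 140y^2 + 50y + 4)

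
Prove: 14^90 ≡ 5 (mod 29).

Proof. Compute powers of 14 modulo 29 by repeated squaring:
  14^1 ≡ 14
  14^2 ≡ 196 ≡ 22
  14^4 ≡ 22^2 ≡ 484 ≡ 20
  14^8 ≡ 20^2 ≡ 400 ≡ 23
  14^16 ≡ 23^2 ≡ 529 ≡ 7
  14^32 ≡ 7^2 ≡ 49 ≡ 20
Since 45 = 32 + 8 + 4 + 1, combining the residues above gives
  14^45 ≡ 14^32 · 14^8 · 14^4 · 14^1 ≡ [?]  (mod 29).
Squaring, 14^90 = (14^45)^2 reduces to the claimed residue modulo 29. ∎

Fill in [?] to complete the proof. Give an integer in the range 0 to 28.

Multiply the listed residues: 20 · 23 · 20 · 14 = 460 → 9200 → 128800.
Reducing modulo 29: 128800 = 4441·29 + 11, so 14^45 ≡ 11.

11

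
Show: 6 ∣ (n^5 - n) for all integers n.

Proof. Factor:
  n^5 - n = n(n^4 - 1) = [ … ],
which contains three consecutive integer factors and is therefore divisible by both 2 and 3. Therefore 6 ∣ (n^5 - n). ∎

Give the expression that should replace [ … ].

n^4 - 1 = (n^2 - 1)(n^2 + 1), and n^2 - 1 = (n-1)(n+1).
So n(n^4 - 1) = (n - 1)n(n + 1)(n^2 + 1).

(n - 1)n(n + 1)(n^2 + 1)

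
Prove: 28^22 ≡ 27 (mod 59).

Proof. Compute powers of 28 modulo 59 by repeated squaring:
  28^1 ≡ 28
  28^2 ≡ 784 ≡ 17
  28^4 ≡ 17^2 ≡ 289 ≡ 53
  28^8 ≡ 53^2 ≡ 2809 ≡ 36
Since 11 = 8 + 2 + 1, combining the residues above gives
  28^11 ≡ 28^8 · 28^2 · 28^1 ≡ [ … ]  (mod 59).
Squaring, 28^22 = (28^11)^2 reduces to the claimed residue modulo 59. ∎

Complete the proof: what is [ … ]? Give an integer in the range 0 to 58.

28^8 · 28^2 · 28^1 ≡ 36 · 17 · 28 = 17136.
17136 mod 59 = 26, so 28^11 ≡ 26 (mod 59).

26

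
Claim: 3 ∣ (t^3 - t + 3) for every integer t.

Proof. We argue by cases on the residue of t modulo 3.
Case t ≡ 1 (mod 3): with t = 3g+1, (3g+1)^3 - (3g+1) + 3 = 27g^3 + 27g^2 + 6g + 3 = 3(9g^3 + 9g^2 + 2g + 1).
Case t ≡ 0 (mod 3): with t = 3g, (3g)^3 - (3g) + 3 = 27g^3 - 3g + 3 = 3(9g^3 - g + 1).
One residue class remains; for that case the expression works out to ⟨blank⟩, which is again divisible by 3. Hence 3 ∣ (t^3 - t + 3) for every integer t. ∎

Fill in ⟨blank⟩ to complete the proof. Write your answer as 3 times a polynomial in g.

3(9g^3 + 18g^2 + 11g + 3)

The residues treated are {1, 0}, so the missing case is t ≡ 2 (mod 3); write t = 3g+2.
Then (3g+2)^3 - (3g+2) + 3 = 27g^3 + 54g^2 + 33g + 9 = 3(9g^3 + 18g^2 + 11g + 3).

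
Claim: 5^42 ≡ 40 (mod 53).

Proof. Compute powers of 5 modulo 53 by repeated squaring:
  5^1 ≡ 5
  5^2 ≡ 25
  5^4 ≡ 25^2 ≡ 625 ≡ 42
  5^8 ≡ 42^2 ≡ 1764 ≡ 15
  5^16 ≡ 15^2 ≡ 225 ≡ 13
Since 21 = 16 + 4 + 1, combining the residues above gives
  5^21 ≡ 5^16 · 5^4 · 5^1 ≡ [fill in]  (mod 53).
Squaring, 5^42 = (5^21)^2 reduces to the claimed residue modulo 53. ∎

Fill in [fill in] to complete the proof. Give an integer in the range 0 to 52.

Multiply the listed residues: 13 · 42 · 5 = 546 → 2730.
Reducing modulo 53: 2730 = 51·53 + 27, so 5^21 ≡ 27.

27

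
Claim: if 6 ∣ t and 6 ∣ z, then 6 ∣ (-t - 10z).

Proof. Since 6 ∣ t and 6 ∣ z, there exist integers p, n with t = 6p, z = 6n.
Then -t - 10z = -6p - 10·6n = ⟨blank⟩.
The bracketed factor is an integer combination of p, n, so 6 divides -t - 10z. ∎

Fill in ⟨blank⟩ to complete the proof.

Pull the common 6 out of every term: -6p - 10·6n = 6(-10n - p).
-10n - p is an integer, which exhibits the divisibility.

6(-10n - p)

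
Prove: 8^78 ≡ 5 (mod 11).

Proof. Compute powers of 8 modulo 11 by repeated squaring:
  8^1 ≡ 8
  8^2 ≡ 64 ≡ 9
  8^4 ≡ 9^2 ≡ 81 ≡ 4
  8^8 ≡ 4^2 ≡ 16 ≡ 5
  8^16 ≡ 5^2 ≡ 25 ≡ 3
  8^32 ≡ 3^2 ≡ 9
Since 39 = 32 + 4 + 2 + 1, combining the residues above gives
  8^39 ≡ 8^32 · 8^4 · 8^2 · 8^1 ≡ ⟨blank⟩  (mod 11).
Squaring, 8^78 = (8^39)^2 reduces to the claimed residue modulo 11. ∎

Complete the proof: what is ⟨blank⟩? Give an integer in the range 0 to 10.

7

8^32 · 8^4 · 8^2 · 8^1 ≡ 9 · 4 · 9 · 8 = 2592.
2592 mod 11 = 7, so 8^39 ≡ 7 (mod 11).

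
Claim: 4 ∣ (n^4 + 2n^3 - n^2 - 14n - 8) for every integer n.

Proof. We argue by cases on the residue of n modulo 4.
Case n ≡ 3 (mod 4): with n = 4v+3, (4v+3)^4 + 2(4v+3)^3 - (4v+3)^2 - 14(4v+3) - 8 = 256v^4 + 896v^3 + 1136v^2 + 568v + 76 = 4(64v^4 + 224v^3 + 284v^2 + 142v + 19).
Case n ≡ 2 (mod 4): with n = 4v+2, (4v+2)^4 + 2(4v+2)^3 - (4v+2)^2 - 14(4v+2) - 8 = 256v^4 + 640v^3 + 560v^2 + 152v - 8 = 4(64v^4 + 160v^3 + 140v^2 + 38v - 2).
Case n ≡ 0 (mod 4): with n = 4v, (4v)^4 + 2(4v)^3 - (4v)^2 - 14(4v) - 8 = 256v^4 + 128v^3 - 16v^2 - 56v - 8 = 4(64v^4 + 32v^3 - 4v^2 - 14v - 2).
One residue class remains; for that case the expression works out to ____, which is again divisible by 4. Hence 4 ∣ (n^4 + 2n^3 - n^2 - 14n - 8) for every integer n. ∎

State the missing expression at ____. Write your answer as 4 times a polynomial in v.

4(64v^4 + 96v^3 + 44v^2 - 6v - 5)

The residues treated are {3, 2, 0}, so the missing case is n ≡ 1 (mod 4); write n = 4v+1.
Then (4v+1)^4 + 2(4v+1)^3 - (4v+1)^2 - 14(4v+1) - 8 = 256v^4 + 384v^3 + 176v^2 - 24v - 20 = 4(64v^4 + 96v^3 + 44v^2 - 6v - 5).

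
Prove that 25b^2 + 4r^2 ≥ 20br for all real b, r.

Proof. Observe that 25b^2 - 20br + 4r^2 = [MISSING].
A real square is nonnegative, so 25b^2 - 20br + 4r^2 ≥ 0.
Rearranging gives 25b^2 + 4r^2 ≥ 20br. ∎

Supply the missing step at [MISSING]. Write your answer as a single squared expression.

25b^2 - 20br + 4r^2 is a perfect-square trinomial: the outer terms are (5b)^2 and (2r)^2, and the cross term is -2·5b·2r.
So 25b^2 - 20br + 4r^2 = (5b - 2r)^2 ≥ 0.

(5b - 2r)^2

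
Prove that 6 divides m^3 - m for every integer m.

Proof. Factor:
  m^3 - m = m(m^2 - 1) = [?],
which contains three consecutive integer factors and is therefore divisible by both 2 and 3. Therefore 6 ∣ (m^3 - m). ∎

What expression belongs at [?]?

(m - 1)m(m + 1)

m(m^2 - 1) = m(m - 1)(m + 1) = (m - 1)m(m + 1).
These three factors are consecutive integers, so their product is divisible by 6.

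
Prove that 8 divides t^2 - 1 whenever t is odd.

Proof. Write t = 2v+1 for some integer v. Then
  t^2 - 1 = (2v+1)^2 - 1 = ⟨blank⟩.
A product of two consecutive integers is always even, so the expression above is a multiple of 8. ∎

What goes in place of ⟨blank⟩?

(2v+1)^2 - 1 = 4v^2 + 4v + 1 - 1 = 4v^2 + 4v = 4v(v+1).
Since v and v+1 are consecutive, v(v+1) is even, and 4·(even) is a multiple of 8.

4v(v + 1)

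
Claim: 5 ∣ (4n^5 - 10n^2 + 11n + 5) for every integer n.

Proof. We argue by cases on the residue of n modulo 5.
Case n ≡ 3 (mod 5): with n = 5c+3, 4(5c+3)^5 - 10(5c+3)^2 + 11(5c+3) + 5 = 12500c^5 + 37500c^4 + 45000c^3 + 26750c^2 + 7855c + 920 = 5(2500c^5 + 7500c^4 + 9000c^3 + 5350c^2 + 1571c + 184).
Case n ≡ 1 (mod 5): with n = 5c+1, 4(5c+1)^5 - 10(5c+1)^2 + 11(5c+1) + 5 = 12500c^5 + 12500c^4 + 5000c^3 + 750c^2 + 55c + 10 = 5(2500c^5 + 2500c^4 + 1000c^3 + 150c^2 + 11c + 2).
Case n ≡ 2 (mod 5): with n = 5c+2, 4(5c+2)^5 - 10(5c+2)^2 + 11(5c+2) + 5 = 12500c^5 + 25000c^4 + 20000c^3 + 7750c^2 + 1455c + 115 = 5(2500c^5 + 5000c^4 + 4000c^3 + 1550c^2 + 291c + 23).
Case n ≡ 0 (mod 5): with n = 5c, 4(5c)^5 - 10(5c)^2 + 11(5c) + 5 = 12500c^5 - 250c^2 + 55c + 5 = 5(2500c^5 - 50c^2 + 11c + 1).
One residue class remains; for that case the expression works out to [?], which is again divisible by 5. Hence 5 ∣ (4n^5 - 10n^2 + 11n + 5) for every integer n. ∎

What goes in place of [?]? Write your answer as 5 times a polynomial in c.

Only n ≡ 4 (mod 5) is unaccounted for. Put n = 5c+4:
4(5c+4)^5 - 10(5c+4)^2 + 11(5c+4) + 5 expands to 12500c^5 + 50000c^4 + 80000c^3 + 63750c^2 + 25255c + 3985,
and factoring out 5 leaves 5(2500c^5 + 10000c^4 + 16000c^3 + 12750c^2 + 5051c + 797).

5(2500c^5 + 10000c^4 + 16000c^3 + 12750c^2 + 5051c + 797)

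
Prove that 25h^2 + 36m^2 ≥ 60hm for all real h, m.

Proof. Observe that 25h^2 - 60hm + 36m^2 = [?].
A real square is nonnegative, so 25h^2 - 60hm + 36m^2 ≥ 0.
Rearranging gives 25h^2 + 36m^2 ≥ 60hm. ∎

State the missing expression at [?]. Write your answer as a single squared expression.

(5h - 6m)^2

25h^2 - 60hm + 36m^2 is a perfect-square trinomial: the outer terms are (5h)^2 and (6m)^2, and the cross term is -2·5h·6m.
So 25h^2 - 60hm + 36m^2 = (5h - 6m)^2 ≥ 0.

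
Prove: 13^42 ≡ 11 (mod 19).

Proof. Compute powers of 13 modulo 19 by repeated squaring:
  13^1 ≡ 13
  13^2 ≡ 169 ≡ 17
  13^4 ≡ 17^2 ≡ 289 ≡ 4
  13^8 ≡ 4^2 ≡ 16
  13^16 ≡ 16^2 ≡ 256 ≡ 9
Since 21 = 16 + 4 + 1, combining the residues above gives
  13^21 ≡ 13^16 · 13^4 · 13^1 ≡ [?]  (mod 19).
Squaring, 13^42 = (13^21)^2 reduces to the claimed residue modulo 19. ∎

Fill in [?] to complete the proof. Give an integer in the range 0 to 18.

12

13^16 · 13^4 · 13^1 ≡ 9 · 4 · 13 = 468.
468 mod 19 = 12, so 13^21 ≡ 12 (mod 19).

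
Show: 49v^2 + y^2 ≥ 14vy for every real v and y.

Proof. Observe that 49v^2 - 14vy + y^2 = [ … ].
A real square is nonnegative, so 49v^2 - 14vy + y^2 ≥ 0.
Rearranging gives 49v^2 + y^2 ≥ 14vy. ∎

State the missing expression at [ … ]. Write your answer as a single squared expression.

The leading and trailing coefficients are 7^2 and 1^2, and 14 = 2·7·1, so the trinomial is (7v - y)^2.
Hence 49v^2 - 14vy + y^2 ≥ 0.

(7v - y)^2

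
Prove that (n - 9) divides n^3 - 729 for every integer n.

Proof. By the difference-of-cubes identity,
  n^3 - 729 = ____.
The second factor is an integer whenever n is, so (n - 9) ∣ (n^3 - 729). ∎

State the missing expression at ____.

a^3 - b^3 = (a - b)(a^2 + ab + b^2). With a = n, b = 9:
n^3 - 729 = (n - 9)(n^2 + 9n + 81).

(n - 9)(n^2 + 9n + 81)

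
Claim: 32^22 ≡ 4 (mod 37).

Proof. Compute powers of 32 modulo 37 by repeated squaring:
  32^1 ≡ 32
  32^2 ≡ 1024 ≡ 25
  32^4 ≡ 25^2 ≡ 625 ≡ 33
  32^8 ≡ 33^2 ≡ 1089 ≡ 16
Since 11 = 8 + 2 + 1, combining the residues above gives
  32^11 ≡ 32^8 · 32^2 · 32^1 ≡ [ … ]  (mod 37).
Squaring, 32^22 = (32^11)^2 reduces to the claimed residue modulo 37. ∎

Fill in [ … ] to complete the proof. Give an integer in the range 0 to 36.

35

32^8 · 32^2 · 32^1 ≡ 16 · 25 · 32 = 12800.
12800 mod 37 = 35, so 32^11 ≡ 35 (mod 37).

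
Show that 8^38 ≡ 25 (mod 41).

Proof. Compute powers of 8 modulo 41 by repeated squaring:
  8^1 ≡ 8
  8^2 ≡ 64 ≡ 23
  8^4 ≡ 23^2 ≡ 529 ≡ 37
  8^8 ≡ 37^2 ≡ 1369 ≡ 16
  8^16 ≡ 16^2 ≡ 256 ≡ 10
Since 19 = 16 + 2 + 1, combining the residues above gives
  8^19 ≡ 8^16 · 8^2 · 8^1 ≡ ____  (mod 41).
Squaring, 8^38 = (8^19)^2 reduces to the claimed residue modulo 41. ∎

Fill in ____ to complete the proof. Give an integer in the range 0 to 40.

Multiply the listed residues: 10 · 23 · 8 = 230 → 1840.
Reducing modulo 41: 1840 = 44·41 + 36, so 8^19 ≡ 36.

36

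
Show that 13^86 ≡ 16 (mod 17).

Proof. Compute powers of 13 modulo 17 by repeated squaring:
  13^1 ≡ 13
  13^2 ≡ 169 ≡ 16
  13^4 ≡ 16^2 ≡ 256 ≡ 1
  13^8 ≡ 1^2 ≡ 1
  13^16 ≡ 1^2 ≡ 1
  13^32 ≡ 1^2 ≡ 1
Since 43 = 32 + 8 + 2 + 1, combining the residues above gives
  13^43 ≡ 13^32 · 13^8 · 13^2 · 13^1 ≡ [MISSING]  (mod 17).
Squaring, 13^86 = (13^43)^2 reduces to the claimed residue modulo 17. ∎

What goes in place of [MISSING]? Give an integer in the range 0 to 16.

Multiply the listed residues: 1 · 1 · 16 · 13 = 1 → 16 → 208.
Reducing modulo 17: 208 = 12·17 + 4, so 13^43 ≡ 4.

4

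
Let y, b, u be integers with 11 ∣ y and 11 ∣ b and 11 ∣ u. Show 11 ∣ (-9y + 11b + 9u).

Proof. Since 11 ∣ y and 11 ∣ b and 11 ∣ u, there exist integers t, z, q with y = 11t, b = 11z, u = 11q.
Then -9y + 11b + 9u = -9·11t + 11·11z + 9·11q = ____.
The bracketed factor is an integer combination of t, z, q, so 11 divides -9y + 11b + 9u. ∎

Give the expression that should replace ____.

Pull the common 11 out of every term: -9·11t + 11·11z + 9·11q = 11(9q - 9t + 11z).
9q - 9t + 11z is an integer, which exhibits the divisibility.

11(9q - 9t + 11z)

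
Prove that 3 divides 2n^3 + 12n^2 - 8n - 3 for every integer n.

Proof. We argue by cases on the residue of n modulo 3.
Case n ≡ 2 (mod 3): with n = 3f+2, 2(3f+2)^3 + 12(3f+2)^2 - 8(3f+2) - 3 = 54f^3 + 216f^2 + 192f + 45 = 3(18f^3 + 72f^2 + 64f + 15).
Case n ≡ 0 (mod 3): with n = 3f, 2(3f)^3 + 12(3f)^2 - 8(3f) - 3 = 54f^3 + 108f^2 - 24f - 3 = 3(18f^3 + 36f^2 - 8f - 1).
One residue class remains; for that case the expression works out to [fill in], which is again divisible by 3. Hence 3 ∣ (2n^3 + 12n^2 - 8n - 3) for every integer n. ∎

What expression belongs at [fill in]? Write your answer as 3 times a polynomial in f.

The residues treated are {2, 0}, so the missing case is n ≡ 1 (mod 3); write n = 3f+1.
Then 2(3f+1)^3 + 12(3f+1)^2 - 8(3f+1) - 3 = 54f^3 + 162f^2 + 66f + 3 = 3(18f^3 + 54f^2 + 22f + 1).

3(18f^3 + 54f^2 + 22f + 1)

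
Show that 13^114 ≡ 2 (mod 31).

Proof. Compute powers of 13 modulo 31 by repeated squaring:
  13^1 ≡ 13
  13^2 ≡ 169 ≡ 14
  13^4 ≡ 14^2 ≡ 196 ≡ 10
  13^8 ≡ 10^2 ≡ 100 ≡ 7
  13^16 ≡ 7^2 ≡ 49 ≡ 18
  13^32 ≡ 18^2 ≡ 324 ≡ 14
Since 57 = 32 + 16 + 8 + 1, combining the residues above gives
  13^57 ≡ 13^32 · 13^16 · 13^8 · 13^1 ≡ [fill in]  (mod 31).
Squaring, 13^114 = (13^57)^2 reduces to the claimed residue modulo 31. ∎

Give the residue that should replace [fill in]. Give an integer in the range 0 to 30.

Multiply the listed residues: 14 · 18 · 7 · 13 = 252 → 1764 → 22932.
Reducing modulo 31: 22932 = 739·31 + 23, so 13^57 ≡ 23.

23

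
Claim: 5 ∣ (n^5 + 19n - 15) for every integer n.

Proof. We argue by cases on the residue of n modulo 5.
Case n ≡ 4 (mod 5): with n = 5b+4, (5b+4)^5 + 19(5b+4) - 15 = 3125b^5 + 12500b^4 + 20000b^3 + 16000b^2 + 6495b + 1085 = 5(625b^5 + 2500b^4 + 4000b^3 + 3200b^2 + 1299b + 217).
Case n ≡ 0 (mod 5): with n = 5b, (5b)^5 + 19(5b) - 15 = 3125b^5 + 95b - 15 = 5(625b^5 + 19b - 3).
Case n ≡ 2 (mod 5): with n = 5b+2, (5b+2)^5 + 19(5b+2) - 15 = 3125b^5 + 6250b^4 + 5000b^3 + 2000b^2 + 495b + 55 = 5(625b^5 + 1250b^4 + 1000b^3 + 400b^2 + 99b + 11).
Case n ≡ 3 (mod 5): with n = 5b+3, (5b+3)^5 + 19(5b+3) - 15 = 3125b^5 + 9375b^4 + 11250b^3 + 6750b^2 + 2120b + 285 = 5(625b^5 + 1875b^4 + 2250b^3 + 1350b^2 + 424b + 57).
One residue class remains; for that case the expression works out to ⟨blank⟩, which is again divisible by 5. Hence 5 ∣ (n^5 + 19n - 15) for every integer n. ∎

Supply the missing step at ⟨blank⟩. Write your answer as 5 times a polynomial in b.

The residues treated are {4, 0, 2, 3}, so the missing case is n ≡ 1 (mod 5); write n = 5b+1.
Then (5b+1)^5 + 19(5b+1) - 15 = 3125b^5 + 3125b^4 + 1250b^3 + 250b^2 + 120b + 5 = 5(625b^5 + 625b^4 + 250b^3 + 50b^2 + 24b + 1).

5(625b^5 + 625b^4 + 250b^3 + 50b^2 + 24b + 1)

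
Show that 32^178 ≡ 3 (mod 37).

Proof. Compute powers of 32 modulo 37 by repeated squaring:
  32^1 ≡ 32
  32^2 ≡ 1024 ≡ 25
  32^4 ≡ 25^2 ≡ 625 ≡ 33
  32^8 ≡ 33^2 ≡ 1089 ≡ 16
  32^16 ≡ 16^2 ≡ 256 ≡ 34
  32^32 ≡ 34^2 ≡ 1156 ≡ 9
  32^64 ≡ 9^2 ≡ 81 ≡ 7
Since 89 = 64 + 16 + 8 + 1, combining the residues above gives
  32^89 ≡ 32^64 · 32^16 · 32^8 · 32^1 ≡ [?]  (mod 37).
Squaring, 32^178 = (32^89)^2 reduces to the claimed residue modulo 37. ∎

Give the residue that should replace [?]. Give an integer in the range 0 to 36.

32^64 · 32^16 · 32^8 · 32^1 ≡ 7 · 34 · 16 · 32 = 121856.
121856 mod 37 = 15, so 32^89 ≡ 15 (mod 37).

15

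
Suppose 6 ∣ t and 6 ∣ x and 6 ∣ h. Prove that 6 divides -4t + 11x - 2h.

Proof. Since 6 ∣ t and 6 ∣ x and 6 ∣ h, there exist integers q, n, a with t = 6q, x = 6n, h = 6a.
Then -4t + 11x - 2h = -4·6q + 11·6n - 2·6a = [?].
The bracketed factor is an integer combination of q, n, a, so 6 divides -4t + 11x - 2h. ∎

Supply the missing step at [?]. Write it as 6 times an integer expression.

6(-2a + 11n - 4q)

Each term has a factor of 6: -4·6q + 11·6n - 2·6a = 6·(-2a + 11n - 4q).
Since -2a + 11n - 4q is an integer, 6 ∣ (-4t + 11x - 2h).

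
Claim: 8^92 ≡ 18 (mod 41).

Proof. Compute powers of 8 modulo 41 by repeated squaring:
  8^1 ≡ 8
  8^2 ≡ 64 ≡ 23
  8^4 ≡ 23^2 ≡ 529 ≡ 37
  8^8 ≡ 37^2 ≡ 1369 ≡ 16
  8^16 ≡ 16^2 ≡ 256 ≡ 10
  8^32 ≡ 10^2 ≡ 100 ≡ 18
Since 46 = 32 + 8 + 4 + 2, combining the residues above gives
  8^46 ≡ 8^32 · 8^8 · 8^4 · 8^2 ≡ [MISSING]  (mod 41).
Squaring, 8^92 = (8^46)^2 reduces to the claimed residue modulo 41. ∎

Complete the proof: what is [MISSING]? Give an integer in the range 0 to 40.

Multiply the listed residues: 18 · 16 · 37 · 23 = 288 → 10656 → 245088.
Reducing modulo 41: 245088 = 5977·41 + 31, so 8^46 ≡ 31.

31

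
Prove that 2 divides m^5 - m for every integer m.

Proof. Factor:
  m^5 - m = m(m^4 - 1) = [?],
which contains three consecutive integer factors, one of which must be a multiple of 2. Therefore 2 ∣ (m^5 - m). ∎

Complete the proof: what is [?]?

(m - 1)m(m + 1)(m^2 + 1)

m^4 - 1 = (m^2 - 1)(m^2 + 1), and m^2 - 1 = (m-1)(m+1).
So m(m^4 - 1) = (m - 1)m(m + 1)(m^2 + 1).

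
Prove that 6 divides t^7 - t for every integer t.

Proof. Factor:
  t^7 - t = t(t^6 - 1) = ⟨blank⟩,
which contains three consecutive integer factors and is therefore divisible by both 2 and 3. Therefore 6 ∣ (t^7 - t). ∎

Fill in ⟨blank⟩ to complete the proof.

(t - 1)t(t + 1)(t^4 + t^2 + 1)

t^6 - 1 = (t^2 - 1)(t^4 + t^2 + 1), and t^2 - 1 = (t-1)(t+1).
So t(t^6 - 1) = (t - 1)t(t + 1)(t^4 + t^2 + 1).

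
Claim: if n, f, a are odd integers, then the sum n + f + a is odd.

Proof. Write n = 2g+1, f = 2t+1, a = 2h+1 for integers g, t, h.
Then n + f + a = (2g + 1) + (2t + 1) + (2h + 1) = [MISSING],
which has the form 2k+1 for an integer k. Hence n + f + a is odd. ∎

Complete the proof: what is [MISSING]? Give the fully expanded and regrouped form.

(2g + 1) + (2t + 1) + (2h + 1) = 2g + 2h + 2t + 3
= 2(g + h + t + 1) + 1.
Since g + h + t + 1 is an integer, the sum is of the form 2k+1 for an integer k.

2(g + h + t + 1) + 1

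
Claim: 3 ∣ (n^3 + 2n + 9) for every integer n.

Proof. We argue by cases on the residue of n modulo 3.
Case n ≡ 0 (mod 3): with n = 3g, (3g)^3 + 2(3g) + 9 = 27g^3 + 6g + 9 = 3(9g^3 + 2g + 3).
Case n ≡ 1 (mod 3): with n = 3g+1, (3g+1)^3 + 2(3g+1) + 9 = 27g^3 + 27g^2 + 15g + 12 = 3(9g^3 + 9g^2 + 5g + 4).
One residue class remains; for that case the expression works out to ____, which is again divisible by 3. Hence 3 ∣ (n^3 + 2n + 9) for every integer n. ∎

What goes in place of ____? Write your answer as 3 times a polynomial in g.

3(9g^3 + 18g^2 + 14g + 7)

Only n ≡ 2 (mod 3) is unaccounted for. Put n = 3g+2:
(3g+2)^3 + 2(3g+2) + 9 expands to 27g^3 + 54g^2 + 42g + 21,
and factoring out 3 leaves 3(9g^3 + 18g^2 + 14g + 7).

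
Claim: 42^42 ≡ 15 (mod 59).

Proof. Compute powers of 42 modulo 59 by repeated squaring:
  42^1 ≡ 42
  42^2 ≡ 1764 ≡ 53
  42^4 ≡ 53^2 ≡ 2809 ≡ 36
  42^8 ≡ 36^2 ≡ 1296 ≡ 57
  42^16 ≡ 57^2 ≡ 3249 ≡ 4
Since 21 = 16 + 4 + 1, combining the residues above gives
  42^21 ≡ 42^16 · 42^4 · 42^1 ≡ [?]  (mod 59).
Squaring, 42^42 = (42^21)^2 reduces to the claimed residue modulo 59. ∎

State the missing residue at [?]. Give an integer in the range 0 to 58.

Multiply the listed residues: 4 · 36 · 42 = 144 → 6048.
Reducing modulo 59: 6048 = 102·59 + 30, so 42^21 ≡ 30.

30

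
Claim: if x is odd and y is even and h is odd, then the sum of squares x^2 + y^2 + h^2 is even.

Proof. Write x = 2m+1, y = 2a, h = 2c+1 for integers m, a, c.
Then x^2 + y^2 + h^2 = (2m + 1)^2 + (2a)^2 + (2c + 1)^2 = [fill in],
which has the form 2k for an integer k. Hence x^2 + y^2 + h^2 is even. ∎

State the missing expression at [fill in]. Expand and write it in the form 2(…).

2(2a^2 + 2c^2 + 2c + 2m^2 + 2m + 1)

(2m + 1)^2 + (2a)^2 + (2c + 1)^2 = 4a^2 + 4c^2 + 4c + 4m^2 + 4m + 2
= 2(2a^2 + 2c^2 + 2c + 2m^2 + 2m + 1).
Since 2a^2 + 2c^2 + 2c + 2m^2 + 2m + 1 is an integer, the sum of squares is of the form 2k for an integer k.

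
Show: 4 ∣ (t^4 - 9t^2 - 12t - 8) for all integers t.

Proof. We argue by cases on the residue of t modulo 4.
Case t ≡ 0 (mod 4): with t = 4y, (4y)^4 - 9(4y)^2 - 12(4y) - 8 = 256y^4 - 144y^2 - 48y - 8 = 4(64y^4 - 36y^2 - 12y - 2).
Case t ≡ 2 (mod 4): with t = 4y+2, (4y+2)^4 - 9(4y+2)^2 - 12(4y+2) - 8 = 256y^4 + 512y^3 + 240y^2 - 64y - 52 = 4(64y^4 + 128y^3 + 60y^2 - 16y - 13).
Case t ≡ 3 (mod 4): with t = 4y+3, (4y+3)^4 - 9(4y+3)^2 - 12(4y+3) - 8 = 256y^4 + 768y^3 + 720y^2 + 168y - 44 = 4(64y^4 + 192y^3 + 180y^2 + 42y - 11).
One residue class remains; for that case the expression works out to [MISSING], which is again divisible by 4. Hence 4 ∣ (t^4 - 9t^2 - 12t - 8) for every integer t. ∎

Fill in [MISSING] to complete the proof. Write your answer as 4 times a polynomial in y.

Only t ≡ 1 (mod 4) is unaccounted for. Put t = 4y+1:
(4y+1)^4 - 9(4y+1)^2 - 12(4y+1) - 8 expands to 256y^4 + 256y^3 - 48y^2 - 104y - 28,
and factoring out 4 leaves 4(64y^4 + 64y^3 - 12y^2 - 26y - 7).

4(64y^4 + 64y^3 - 12y^2 - 26y - 7)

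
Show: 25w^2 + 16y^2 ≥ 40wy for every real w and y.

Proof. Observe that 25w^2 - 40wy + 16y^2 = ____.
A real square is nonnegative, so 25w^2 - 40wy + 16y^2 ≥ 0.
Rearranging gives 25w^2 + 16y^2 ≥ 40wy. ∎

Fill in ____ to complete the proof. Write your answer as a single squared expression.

25w^2 - 40wy + 16y^2 is a perfect-square trinomial: the outer terms are (5w)^2 and (4y)^2, and the cross term is -2·5w·4y.
So 25w^2 - 40wy + 16y^2 = (5w - 4y)^2 ≥ 0.

(5w - 4y)^2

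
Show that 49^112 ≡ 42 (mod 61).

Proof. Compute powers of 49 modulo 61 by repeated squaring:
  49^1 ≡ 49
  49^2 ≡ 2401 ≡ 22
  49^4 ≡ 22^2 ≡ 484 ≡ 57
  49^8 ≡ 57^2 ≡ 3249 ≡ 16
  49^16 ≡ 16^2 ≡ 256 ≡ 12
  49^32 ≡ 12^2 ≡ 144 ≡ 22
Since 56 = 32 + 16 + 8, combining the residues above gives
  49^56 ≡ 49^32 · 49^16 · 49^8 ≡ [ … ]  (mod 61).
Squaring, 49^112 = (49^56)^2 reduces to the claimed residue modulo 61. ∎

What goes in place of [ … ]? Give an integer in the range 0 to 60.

15

Multiply the listed residues: 22 · 12 · 16 = 264 → 4224.
Reducing modulo 61: 4224 = 69·61 + 15, so 49^56 ≡ 15.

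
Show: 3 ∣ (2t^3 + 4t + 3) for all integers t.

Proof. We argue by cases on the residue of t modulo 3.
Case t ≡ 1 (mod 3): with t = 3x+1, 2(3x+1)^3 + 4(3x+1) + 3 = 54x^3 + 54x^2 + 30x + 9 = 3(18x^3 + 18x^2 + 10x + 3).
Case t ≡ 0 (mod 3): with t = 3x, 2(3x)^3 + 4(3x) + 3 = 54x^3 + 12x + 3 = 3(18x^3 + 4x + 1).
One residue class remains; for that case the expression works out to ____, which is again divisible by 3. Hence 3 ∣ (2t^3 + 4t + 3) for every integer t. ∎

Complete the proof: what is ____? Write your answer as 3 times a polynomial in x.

3(18x^3 + 36x^2 + 28x + 9)

The residues treated are {1, 0}, so the missing case is t ≡ 2 (mod 3); write t = 3x+2.
Then 2(3x+2)^3 + 4(3x+2) + 3 = 54x^3 + 108x^2 + 84x + 27 = 3(18x^3 + 36x^2 + 28x + 9).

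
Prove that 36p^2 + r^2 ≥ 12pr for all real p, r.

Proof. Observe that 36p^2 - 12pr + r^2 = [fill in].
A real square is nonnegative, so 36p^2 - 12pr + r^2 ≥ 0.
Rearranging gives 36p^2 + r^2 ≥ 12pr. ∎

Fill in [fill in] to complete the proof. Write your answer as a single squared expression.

36p^2 - 12pr + r^2 is a perfect-square trinomial: the outer terms are (6p)^2 and (r)^2, and the cross term is -2·6p·r.
So 36p^2 - 12pr + r^2 = (6p - r)^2 ≥ 0.

(6p - r)^2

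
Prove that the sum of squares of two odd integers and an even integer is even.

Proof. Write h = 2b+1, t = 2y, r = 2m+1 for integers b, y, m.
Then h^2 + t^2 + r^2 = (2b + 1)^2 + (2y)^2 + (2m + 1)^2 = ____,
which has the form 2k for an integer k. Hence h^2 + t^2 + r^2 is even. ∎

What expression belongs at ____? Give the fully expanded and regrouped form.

2(2b^2 + 2b + 2m^2 + 2m + 2y^2 + 1)

Expanding: (2b + 1)^2 + (2y)^2 + (2m + 1)^2 = 4b^2 + 4b + 4m^2 + 4m + 4y^2 + 2.
Every term is even; pulling out the factor of 2 gives 2(2b^2 + 2b + 2m^2 + 2m + 2y^2 + 1).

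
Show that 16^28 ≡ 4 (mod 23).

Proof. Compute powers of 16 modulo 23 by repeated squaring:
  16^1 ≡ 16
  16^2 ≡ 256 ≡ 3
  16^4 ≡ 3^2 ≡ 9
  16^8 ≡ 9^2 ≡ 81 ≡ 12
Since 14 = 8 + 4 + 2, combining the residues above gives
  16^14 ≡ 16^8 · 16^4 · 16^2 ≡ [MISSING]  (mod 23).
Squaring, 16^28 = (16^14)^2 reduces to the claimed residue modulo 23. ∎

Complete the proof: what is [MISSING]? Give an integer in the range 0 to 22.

Multiply the listed residues: 12 · 9 · 3 = 108 → 324.
Reducing modulo 23: 324 = 14·23 + 2, so 16^14 ≡ 2.

2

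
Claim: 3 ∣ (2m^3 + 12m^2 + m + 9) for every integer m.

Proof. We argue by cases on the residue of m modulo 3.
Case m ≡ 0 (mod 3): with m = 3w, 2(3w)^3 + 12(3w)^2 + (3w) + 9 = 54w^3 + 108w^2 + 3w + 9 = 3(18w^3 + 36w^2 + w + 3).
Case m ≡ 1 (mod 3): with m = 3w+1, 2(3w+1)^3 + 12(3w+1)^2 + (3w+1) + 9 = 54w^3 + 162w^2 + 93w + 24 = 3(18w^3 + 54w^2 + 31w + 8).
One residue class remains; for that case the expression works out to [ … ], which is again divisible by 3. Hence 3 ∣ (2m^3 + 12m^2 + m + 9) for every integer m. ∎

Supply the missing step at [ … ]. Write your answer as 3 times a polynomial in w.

Only m ≡ 2 (mod 3) is unaccounted for. Put m = 3w+2:
2(3w+2)^3 + 12(3w+2)^2 + (3w+2) + 9 expands to 54w^3 + 216w^2 + 219w + 75,
and factoring out 3 leaves 3(18w^3 + 72w^2 + 73w + 25).

3(18w^3 + 72w^2 + 73w + 25)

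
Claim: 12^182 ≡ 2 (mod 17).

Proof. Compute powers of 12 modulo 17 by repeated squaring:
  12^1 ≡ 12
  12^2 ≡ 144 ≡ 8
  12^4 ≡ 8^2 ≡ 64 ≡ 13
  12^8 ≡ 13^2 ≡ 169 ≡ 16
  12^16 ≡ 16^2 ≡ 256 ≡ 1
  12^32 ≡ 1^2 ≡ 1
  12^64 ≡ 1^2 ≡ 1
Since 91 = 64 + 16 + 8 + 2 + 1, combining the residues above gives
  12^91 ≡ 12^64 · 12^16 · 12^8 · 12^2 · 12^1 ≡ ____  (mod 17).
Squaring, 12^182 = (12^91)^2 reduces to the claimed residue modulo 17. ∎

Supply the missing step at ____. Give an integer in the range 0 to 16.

6

12^64 · 12^16 · 12^8 · 12^2 · 12^1 ≡ 1 · 1 · 16 · 8 · 12 = 1536.
1536 mod 17 = 6, so 12^91 ≡ 6 (mod 17).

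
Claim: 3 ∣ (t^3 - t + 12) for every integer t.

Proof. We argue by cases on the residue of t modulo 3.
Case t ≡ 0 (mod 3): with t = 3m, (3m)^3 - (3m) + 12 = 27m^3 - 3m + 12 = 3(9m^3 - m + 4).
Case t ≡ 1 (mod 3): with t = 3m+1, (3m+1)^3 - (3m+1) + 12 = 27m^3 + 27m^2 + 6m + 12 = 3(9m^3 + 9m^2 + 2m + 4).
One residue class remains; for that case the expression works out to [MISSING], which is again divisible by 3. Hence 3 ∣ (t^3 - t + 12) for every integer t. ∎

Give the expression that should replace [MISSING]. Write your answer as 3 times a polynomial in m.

Only t ≡ 2 (mod 3) is unaccounted for. Put t = 3m+2:
(3m+2)^3 - (3m+2) + 12 expands to 27m^3 + 54m^2 + 33m + 18,
and factoring out 3 leaves 3(9m^3 + 18m^2 + 11m + 6).

3(9m^3 + 18m^2 + 11m + 6)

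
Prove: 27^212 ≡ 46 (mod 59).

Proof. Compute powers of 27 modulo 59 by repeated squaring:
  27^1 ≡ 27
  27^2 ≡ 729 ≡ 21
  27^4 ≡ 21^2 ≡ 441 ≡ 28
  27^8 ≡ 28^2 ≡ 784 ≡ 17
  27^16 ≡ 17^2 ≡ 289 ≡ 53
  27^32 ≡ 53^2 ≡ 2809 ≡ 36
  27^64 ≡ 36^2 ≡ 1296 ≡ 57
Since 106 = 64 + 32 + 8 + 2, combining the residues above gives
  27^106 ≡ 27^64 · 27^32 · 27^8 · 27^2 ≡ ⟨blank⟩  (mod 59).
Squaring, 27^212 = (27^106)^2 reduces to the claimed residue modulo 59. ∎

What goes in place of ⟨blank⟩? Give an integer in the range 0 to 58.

27^64 · 27^32 · 27^8 · 27^2 ≡ 57 · 36 · 17 · 21 = 732564.
732564 mod 59 = 20, so 27^106 ≡ 20 (mod 59).

20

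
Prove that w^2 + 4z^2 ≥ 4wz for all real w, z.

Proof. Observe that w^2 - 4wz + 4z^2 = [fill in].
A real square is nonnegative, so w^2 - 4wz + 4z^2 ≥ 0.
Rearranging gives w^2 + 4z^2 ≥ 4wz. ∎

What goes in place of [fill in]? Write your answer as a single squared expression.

w^2 - 4wz + 4z^2 is a perfect-square trinomial: the outer terms are (w)^2 and (2z)^2, and the cross term is -2·w·2z.
So w^2 - 4wz + 4z^2 = (w - 2z)^2 ≥ 0.

(w - 2z)^2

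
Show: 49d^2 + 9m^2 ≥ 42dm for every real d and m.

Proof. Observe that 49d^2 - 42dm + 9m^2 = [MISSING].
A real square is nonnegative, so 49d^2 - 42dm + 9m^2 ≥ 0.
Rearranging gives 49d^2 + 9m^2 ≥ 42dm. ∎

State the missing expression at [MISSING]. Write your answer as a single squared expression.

(7d - 3m)^2

The leading and trailing coefficients are 7^2 and 3^2, and 42 = 2·7·3, so the trinomial is (7d - 3m)^2.
Hence 49d^2 - 42dm + 9m^2 ≥ 0.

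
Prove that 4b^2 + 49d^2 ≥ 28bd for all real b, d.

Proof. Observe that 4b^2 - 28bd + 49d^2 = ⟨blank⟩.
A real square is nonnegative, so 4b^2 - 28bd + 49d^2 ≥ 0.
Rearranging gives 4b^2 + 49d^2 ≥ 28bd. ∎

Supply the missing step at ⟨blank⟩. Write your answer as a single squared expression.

(2b - 7d)^2

4b^2 - 28bd + 49d^2 is a perfect-square trinomial: the outer terms are (2b)^2 and (7d)^2, and the cross term is -2·2b·7d.
So 4b^2 - 28bd + 49d^2 = (2b - 7d)^2 ≥ 0.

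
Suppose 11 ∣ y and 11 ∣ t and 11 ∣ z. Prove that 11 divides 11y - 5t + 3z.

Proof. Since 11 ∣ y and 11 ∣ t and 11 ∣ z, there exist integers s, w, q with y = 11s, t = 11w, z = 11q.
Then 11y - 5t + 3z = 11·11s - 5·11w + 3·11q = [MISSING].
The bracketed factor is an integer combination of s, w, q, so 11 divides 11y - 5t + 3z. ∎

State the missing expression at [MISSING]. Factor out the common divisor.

Pull the common 11 out of every term: 11·11s - 5·11w + 3·11q = 11(3q + 11s - 5w).
3q + 11s - 5w is an integer, which exhibits the divisibility.

11(3q + 11s - 5w)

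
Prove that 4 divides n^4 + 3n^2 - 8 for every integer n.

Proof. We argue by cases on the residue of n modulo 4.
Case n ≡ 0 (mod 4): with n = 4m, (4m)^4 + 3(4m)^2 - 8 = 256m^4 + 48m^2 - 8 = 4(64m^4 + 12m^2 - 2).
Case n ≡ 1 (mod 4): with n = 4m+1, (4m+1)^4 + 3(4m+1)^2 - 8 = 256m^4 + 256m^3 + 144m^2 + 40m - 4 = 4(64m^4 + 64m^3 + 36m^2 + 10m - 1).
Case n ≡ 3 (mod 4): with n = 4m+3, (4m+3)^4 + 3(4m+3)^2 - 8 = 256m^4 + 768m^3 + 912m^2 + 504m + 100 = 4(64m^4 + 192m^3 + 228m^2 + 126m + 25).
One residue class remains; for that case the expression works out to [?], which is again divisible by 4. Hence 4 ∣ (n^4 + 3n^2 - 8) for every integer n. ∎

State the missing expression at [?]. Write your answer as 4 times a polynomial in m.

The residues treated are {0, 1, 3}, so the missing case is n ≡ 2 (mod 4); write n = 4m+2.
Then (4m+2)^4 + 3(4m+2)^2 - 8 = 256m^4 + 512m^3 + 432m^2 + 176m + 20 = 4(64m^4 + 128m^3 + 108m^2 + 44m + 5).

4(64m^4 + 128m^3 + 108m^2 + 44m + 5)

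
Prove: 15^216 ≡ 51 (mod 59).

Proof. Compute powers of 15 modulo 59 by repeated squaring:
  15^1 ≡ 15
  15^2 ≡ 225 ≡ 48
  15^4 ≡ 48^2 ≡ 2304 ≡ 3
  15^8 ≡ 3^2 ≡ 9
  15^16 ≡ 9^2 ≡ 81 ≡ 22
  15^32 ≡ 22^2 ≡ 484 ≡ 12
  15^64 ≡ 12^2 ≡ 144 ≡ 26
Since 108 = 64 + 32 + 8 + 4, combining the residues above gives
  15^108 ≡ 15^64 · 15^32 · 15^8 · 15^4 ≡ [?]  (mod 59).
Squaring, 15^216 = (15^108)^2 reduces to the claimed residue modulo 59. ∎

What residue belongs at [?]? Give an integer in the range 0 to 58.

46

15^64 · 15^32 · 15^8 · 15^4 ≡ 26 · 12 · 9 · 3 = 8424.
8424 mod 59 = 46, so 15^108 ≡ 46 (mod 59).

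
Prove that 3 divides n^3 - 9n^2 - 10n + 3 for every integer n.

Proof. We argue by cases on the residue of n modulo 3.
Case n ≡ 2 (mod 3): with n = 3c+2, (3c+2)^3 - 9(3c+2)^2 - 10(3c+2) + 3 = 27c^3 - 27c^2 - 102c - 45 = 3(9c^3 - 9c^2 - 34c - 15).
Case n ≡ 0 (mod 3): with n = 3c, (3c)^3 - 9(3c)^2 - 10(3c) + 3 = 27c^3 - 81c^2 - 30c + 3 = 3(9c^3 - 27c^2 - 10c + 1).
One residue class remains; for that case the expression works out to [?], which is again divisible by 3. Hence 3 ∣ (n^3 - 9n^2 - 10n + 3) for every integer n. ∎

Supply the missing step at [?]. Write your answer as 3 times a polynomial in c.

Only n ≡ 1 (mod 3) is unaccounted for. Put n = 3c+1:
(3c+1)^3 - 9(3c+1)^2 - 10(3c+1) + 3 expands to 27c^3 - 54c^2 - 75c - 15,
and factoring out 3 leaves 3(9c^3 - 18c^2 - 25c - 5).

3(9c^3 - 18c^2 - 25c - 5)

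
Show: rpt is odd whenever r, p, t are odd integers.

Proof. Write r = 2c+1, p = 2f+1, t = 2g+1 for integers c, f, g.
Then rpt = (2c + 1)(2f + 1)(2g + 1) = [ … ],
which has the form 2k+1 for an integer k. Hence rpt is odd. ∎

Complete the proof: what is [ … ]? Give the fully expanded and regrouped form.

(2c + 1)(2f + 1)(2g + 1) = 8cfg + 4cf + 4cg + 2c + 4fg + 2f + 2g + 1
= 2(4cfg + 2cf + 2cg + c + 2fg + f + g) + 1.
Since 4cfg + 2cf + 2cg + c + 2fg + f + g is an integer, the product is of the form 2k+1 for an integer k.

2(4cfg + 2cf + 2cg + c + 2fg + f + g) + 1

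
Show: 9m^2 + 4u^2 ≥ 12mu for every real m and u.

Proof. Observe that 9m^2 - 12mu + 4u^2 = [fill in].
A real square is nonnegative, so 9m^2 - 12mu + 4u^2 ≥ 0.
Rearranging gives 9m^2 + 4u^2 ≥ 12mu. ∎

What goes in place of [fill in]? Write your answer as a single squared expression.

9m^2 - 12mu + 4u^2 is a perfect-square trinomial: the outer terms are (3m)^2 and (2u)^2, and the cross term is -2·3m·2u.
So 9m^2 - 12mu + 4u^2 = (3m - 2u)^2 ≥ 0.

(3m - 2u)^2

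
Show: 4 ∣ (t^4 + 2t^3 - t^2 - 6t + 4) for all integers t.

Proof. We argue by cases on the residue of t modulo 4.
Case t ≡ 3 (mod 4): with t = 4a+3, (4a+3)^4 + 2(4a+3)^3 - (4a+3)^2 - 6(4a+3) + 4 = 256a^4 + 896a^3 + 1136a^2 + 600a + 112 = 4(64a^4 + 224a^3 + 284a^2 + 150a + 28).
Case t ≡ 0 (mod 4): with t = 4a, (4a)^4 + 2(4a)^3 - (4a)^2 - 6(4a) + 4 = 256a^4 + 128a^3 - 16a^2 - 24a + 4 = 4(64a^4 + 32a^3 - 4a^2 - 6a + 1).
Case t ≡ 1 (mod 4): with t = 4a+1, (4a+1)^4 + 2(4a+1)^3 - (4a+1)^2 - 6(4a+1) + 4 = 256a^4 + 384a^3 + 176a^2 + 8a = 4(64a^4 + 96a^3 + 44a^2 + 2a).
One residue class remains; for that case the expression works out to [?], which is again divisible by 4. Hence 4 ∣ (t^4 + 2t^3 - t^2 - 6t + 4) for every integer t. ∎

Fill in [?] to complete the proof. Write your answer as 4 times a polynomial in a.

4(64a^4 + 160a^3 + 140a^2 + 46a + 5)

Only t ≡ 2 (mod 4) is unaccounted for. Put t = 4a+2:
(4a+2)^4 + 2(4a+2)^3 - (4a+2)^2 - 6(4a+2) + 4 expands to 256a^4 + 640a^3 + 560a^2 + 184a + 20,
and factoring out 4 leaves 4(64a^4 + 160a^3 + 140a^2 + 46a + 5).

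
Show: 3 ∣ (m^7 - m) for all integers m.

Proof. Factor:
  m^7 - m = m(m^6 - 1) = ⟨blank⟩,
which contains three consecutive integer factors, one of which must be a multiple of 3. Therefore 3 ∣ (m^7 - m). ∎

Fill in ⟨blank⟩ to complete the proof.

m^6 - 1 = (m^2 - 1)(m^4 + m^2 + 1), and m^2 - 1 = (m-1)(m+1).
So m(m^6 - 1) = (m - 1)m(m + 1)(m^4 + m^2 + 1).

(m - 1)m(m + 1)(m^4 + m^2 + 1)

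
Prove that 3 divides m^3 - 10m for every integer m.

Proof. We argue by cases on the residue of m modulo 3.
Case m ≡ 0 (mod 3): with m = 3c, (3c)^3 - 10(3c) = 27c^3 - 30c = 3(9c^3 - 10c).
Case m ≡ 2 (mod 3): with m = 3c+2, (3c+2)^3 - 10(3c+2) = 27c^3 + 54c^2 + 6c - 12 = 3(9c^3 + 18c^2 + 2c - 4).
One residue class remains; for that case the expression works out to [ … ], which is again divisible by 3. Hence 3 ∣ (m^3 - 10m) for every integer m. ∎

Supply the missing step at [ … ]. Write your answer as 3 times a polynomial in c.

3(9c^3 + 9c^2 - 7c - 3)

Only m ≡ 1 (mod 3) is unaccounted for. Put m = 3c+1:
(3c+1)^3 - 10(3c+1) expands to 27c^3 + 27c^2 - 21c - 9,
and factoring out 3 leaves 3(9c^3 + 9c^2 - 7c - 3).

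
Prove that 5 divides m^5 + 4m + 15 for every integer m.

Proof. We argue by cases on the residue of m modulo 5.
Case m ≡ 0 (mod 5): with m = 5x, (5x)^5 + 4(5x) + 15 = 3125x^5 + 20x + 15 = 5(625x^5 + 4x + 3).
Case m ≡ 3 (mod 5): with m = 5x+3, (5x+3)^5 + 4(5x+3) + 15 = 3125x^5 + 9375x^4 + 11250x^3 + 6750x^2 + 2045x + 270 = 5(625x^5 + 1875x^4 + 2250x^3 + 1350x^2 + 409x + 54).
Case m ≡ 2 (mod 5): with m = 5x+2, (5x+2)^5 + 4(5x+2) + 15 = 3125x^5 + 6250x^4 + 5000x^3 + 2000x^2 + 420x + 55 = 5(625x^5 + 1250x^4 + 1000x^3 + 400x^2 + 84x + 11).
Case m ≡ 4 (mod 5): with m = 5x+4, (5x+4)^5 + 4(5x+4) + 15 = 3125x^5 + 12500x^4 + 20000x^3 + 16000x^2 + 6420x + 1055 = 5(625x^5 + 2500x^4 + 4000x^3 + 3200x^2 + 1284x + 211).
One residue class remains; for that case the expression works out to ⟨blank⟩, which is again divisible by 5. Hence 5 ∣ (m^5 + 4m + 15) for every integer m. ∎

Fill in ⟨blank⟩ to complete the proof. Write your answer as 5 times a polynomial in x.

5(625x^5 + 625x^4 + 250x^3 + 50x^2 + 9x + 4)

The residues treated are {0, 3, 2, 4}, so the missing case is m ≡ 1 (mod 5); write m = 5x+1.
Then (5x+1)^5 + 4(5x+1) + 15 = 3125x^5 + 3125x^4 + 1250x^3 + 250x^2 + 45x + 20 = 5(625x^5 + 625x^4 + 250x^3 + 50x^2 + 9x + 4).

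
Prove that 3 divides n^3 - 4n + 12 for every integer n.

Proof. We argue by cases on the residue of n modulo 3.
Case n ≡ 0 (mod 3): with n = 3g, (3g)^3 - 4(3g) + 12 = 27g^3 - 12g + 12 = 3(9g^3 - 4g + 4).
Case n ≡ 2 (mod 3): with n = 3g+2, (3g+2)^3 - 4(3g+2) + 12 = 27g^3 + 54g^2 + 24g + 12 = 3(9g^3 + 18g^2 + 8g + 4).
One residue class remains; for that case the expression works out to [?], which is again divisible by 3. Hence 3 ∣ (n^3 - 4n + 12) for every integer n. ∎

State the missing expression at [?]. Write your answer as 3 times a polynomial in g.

3(9g^3 + 9g^2 - g + 3)

Only n ≡ 1 (mod 3) is unaccounted for. Put n = 3g+1:
(3g+1)^3 - 4(3g+1) + 12 expands to 27g^3 + 27g^2 - 3g + 9,
and factoring out 3 leaves 3(9g^3 + 9g^2 - g + 3).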